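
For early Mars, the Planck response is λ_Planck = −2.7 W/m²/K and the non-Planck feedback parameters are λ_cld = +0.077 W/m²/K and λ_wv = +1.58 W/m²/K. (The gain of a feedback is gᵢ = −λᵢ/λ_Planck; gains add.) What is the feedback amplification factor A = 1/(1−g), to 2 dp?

2.59

Convert to gains: g_cld = 0.077/2.7 = 0.02852; g_wv = 1.58/2.7 = 0.5852.
Total gain g = 0.61372.
A = 1/(1 − 0.61372) = 2.59.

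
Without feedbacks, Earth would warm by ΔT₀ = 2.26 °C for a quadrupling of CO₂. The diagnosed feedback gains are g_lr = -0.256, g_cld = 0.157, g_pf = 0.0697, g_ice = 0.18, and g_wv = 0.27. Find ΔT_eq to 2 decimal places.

Total gain g = -0.256 + 0.157 + 0.0697 + 0.18 + 0.27 = 0.4207.
Amplification A = 1/(1 − 0.4207) = 1.726.
ΔT = 2.26 × 1.726 = 3.90 °C.

3.90 °C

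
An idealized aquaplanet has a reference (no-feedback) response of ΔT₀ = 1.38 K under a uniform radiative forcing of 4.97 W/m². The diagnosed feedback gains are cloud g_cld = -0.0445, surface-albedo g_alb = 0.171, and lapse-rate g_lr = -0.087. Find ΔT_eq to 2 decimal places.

Total gain g = -0.0445 + 0.171 − 0.087 = 0.0395.
Amplification A = 1/(1 − 0.0395) = 1.041.
ΔT = 1.38 × 1.041 = 1.44 K.

1.44 K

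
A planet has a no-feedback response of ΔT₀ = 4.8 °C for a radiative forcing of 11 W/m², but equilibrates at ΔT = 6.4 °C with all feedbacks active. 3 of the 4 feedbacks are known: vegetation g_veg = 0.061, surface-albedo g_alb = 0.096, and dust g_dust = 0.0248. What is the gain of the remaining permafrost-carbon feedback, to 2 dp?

0.07

Amplification A = ΔT/ΔT₀ = 6.4/4.8 = 1.333.
Total gain g = 1 − 1/A = 1 − 1/1.333 = 0.2498.
Known gains sum to 0.061 + 0.096 + 0.0248 = 0.1818.
g_pf = 0.2498 − 0.1818 = 0.07.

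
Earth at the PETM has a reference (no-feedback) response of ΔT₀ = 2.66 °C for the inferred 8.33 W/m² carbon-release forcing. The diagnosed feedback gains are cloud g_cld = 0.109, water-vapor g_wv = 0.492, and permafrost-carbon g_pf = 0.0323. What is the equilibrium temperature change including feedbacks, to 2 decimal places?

7.25 °C

Total gain g = 0.109 + 0.492 + 0.0323 = 0.6333.
Amplification A = 1/(1 − 0.6333) = 2.727.
ΔT = 2.66 × 2.727 = 7.25 °C.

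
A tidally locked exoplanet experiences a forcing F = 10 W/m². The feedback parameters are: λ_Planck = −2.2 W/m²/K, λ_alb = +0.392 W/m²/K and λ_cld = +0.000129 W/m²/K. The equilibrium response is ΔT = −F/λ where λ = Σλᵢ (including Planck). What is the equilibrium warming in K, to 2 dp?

5.53 K

Net feedback parameter λ = (−2.2) + (+0.392) + (+0.000129) = -1.807871 W/m²/K.
ΔT = −F/λ = −10/(-1.807871) = 5.53 K.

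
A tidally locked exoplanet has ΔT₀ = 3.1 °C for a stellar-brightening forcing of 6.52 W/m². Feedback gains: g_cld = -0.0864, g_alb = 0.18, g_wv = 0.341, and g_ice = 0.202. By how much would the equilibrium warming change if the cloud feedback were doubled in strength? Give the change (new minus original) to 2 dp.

-1.64 °C

Original: g = 0.6366, ΔT = 3.1/(1−0.6366) = 8.5305 °C.
With doubled cloud: g' = 0.5502, ΔT' = 3.1/(1−0.5502) = 6.8920 °C.
Change = 6.8920 − 8.5305 = -1.64 °C.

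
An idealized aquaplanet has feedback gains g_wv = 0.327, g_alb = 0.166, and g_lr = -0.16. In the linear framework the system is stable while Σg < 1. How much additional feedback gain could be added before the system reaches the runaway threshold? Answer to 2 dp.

0.67

Current total gain = 0.327 + 0.166 − 0.16 = 0.333.
Margin to runaway = 1 − 0.333 = 0.67.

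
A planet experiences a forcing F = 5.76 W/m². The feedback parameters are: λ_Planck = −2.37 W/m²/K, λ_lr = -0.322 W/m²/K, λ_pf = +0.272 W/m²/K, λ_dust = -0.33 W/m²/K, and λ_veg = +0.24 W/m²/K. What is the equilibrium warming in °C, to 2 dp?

Net feedback parameter λ = (−2.37) + (-0.322) + (+0.272) + (-0.33) + (+0.24) = -2.51 W/m²/K.
ΔT = −F/λ = −5.76/(-2.51) = 2.29 °C.

2.29 °C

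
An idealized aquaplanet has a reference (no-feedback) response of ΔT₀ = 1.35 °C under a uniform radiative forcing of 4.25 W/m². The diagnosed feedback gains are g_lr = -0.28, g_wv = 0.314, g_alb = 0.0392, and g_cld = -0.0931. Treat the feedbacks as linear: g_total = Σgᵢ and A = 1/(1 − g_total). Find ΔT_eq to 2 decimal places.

Total gain g = -0.28 + 0.314 + 0.0392 − 0.0931 = -0.0199.
Amplification A = 1/(1 + 0.0199) = 0.9805.
ΔT = 1.35 × 0.9805 = 1.32 °C.

1.32 °C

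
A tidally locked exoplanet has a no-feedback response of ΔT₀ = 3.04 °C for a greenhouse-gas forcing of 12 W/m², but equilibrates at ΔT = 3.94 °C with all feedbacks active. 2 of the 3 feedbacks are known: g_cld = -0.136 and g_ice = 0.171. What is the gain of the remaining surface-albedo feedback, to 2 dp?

0.19

Amplification A = ΔT/ΔT₀ = 3.94/3.04 = 1.296.
Total gain g = 1 − 1/A = 1 − 1/1.296 = 0.2284.
Known gains sum to -0.136 + 0.171 = 0.035.
g_alb = 0.2284 − 0.035 = 0.19.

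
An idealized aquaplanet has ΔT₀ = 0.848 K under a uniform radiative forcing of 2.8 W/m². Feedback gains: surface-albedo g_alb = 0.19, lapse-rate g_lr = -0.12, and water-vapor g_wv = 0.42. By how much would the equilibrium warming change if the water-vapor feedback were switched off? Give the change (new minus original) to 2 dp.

-0.75 K

Original: g = 0.49, ΔT = 0.848/(1−0.49) = 1.6627 K.
Without water-vapor: g' = 0.07, ΔT' = 0.848/(1−0.07) = 0.9118 K.
Change = 0.9118 − 1.6627 = -0.75 K.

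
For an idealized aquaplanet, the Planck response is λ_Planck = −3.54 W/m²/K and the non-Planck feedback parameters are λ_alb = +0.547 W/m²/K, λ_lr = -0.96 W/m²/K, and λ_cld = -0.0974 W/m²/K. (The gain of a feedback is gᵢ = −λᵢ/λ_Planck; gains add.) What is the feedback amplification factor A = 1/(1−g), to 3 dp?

Convert to gains: g_alb = 0.547/3.54 = 0.1545; g_lr = -0.96/3.54 = -0.2712; g_cld = -0.0974/3.54 = -0.02751.
Total gain g = -0.14421.
A = 1/(1 + 0.14421) = 0.874.

0.874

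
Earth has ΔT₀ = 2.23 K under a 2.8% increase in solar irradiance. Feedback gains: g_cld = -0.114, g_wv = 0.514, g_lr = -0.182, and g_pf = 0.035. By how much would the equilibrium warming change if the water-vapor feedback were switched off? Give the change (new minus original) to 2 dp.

-1.22 K

Original: g = 0.253, ΔT = 2.23/(1−0.253) = 2.9853 K.
Without water-vapor: g' = -0.261, ΔT' = 2.23/(1+0.261) = 1.7684 K.
Change = 1.7684 − 2.9853 = -1.22 K.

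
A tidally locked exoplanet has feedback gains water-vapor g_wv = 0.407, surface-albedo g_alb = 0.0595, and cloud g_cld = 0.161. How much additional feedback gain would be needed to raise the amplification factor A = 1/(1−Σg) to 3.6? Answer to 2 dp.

0.09

Current total gain = 0.6275.
Target gain for A = 3.6: g* = 1 − 1/3.6 = 0.7222.
Additional gain needed = 0.7222 − 0.6275 = 0.09.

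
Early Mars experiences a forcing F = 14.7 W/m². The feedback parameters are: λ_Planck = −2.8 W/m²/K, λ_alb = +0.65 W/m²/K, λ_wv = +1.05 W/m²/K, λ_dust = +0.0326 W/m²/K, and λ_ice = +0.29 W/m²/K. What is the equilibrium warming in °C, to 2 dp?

18.91 °C

Net feedback parameter λ = (−2.8) + (+0.65) + (+1.05) + (+0.0326) + (+0.29) = -0.7774 W/m²/K.
ΔT = −F/λ = −14.7/(-0.7774) = 18.91 °C.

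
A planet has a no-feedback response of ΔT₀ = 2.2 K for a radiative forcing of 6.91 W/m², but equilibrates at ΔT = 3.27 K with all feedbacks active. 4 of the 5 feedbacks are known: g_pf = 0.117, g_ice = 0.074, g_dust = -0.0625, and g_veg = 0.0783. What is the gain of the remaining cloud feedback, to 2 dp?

0.12

Amplification A = ΔT/ΔT₀ = 3.27/2.2 = 1.486.
Total gain g = 1 − 1/A = 1 − 1/1.486 = 0.3271.
Known gains sum to 0.117 + 0.074 − 0.0625 + 0.0783 = 0.2068.
g_cld = 0.3271 − 0.2068 = 0.12.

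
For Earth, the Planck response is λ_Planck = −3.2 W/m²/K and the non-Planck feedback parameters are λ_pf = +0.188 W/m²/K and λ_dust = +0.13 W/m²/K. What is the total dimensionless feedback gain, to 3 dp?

0.099

Convert to gains: g_pf = 0.188/3.2 = 0.05875; g_dust = 0.13/3.2 = 0.04063.
Total gain g = 0.09938.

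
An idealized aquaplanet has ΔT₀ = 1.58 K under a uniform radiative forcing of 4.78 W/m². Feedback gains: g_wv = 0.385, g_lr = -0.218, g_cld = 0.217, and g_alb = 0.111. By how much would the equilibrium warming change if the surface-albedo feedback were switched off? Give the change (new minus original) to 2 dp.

-0.56 K

Original: g = 0.495, ΔT = 1.58/(1−0.495) = 3.1287 K.
Without surface-albedo: g' = 0.384, ΔT' = 1.58/(1−0.384) = 2.5649 K.
Change = 2.5649 − 3.1287 = -0.56 K.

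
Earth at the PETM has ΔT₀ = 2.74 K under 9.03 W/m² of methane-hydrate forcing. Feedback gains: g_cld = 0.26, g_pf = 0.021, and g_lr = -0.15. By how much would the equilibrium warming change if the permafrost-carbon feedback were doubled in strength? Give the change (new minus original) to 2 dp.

0.08 K

Original: g = 0.131, ΔT = 2.74/(1−0.131) = 3.1530 K.
With doubled permafrost-carbon: g' = 0.152, ΔT' = 2.74/(1−0.152) = 3.2311 K.
Change = 3.2311 − 3.1530 = 0.08 K.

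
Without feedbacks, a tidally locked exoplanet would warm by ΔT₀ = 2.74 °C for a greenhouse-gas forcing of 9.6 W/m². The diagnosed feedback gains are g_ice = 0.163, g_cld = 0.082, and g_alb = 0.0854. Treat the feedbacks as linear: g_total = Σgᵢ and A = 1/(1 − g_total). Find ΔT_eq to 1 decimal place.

Total gain g = 0.163 + 0.082 + 0.0854 = 0.3304.
Amplification A = 1/(1 − 0.3304) = 1.493.
ΔT = 2.74 × 1.493 = 4.1 °C.

4.1 °C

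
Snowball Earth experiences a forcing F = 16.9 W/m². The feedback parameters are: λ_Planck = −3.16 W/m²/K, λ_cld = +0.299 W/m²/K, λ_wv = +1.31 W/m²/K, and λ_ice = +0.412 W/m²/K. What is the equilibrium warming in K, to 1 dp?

14.8 K

Net feedback parameter λ = (−3.16) + (+0.299) + (+1.31) + (+0.412) = -1.139 W/m²/K.
ΔT = −F/λ = −16.9/(-1.139) = 14.8 K.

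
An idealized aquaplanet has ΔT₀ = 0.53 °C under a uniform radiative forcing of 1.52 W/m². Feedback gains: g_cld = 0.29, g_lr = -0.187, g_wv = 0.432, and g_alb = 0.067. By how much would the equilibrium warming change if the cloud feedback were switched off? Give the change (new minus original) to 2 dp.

Original: g = 0.602, ΔT = 0.53/(1−0.602) = 1.3317 °C.
Without cloud: g' = 0.312, ΔT' = 0.53/(1−0.312) = 0.7703 °C.
Change = 0.7703 − 1.3317 = -0.56 °C.

-0.56 °C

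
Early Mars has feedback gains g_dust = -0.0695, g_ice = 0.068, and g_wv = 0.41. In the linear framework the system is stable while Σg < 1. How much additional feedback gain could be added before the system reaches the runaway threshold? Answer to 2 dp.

0.59

Current total gain = -0.0695 + 0.068 + 0.41 = 0.4085.
Margin to runaway = 1 − 0.4085 = 0.59.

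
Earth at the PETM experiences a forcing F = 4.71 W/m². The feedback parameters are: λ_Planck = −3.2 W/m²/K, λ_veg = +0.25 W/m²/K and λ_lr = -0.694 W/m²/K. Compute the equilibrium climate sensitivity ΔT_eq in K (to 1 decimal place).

1.3 K

Net feedback parameter λ = (−3.2) + (+0.25) + (-0.694) = -3.644 W/m²/K.
ΔT = −F/λ = −4.71/(-3.644) = 1.3 K.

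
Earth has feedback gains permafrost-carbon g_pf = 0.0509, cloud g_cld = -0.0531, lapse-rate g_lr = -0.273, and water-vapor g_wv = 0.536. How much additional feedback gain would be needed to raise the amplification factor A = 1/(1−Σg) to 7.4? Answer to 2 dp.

Current total gain = 0.2608.
Target gain for A = 7.4: g* = 1 − 1/7.4 = 0.8649.
Additional gain needed = 0.8649 − 0.2608 = 0.60.

0.60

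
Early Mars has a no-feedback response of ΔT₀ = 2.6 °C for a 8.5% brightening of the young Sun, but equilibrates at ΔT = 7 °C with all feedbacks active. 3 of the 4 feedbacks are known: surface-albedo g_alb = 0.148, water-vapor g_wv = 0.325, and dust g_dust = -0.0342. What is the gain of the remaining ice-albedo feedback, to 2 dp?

0.19

Amplification A = ΔT/ΔT₀ = 7/2.6 = 2.692.
Total gain g = 1 − 1/A = 1 − 1/2.692 = 0.6285.
Known gains sum to 0.148 + 0.325 − 0.0342 = 0.4388.
g_ice = 0.6285 − 0.4388 = 0.19.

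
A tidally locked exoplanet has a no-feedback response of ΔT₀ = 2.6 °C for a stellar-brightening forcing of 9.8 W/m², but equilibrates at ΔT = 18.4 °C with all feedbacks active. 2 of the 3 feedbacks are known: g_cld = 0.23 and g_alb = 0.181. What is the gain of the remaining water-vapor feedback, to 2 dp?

0.45

Amplification A = ΔT/ΔT₀ = 18.4/2.6 = 7.077.
Total gain g = 1 − 1/A = 1 − 1/7.077 = 0.8587.
Known gains sum to 0.23 + 0.181 = 0.411.
g_wv = 0.8587 − 0.411 = 0.45.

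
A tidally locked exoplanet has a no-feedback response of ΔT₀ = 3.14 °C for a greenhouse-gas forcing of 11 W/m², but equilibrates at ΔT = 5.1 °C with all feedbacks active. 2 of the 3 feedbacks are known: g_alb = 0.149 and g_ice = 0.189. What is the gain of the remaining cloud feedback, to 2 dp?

0.05

Amplification A = ΔT/ΔT₀ = 5.1/3.14 = 1.624.
Total gain g = 1 − 1/A = 1 − 1/1.624 = 0.3842.
Known gains sum to 0.149 + 0.189 = 0.338.
g_cld = 0.3842 − 0.338 = 0.05.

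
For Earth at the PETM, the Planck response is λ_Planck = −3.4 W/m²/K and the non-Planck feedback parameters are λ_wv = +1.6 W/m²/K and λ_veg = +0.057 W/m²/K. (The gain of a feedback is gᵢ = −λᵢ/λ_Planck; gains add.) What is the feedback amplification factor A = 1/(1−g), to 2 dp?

Convert to gains: g_wv = 1.6/3.4 = 0.4706; g_veg = 0.057/3.4 = 0.01676.
Total gain g = 0.48736.
A = 1/(1 − 0.48736) = 1.95.

1.95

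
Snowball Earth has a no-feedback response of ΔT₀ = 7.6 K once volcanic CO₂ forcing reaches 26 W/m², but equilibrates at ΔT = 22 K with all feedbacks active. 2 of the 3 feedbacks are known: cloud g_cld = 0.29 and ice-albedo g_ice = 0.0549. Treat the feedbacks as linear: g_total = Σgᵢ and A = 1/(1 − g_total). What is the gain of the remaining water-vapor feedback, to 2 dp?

0.31

Amplification A = ΔT/ΔT₀ = 22/7.6 = 2.895.
Total gain g = 1 − 1/A = 1 − 1/2.895 = 0.6546.
Known gains sum to 0.29 + 0.0549 = 0.3449.
g_wv = 0.6546 − 0.3449 = 0.31.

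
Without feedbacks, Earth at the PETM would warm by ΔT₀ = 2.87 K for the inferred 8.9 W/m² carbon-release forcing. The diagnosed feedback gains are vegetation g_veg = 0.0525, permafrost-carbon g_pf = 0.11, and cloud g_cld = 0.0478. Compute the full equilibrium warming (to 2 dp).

Total gain g = 0.0525 + 0.11 + 0.0478 = 0.2103.
Amplification A = 1/(1 − 0.2103) = 1.266.
ΔT = 2.87 × 1.266 = 3.63 K.

3.63 K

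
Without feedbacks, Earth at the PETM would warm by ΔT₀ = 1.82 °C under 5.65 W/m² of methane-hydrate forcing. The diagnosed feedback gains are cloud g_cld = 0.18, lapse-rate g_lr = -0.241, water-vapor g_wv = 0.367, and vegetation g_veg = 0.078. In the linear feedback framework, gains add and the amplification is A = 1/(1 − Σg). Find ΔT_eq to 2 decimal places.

Total gain g = 0.18 − 0.241 + 0.367 + 0.078 = 0.384.
Amplification A = 1/(1 − 0.384) = 1.623.
ΔT = 1.82 × 1.623 = 2.95 °C.

2.95 °C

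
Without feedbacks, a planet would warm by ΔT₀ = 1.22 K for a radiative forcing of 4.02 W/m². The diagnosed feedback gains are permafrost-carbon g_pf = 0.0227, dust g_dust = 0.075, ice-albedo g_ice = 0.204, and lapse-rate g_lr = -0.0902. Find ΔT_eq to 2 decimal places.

Total gain g = 0.0227 + 0.075 + 0.204 − 0.0902 = 0.2115.
Amplification A = 1/(1 − 0.2115) = 1.268.
ΔT = 1.22 × 1.268 = 1.55 K.

1.55 K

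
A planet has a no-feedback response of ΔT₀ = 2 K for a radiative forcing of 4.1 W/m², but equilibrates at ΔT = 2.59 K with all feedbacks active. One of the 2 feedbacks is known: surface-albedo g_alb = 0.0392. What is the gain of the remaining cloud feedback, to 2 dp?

0.19

Amplification A = ΔT/ΔT₀ = 2.59/2 = 1.295.
Total gain g = 1 − 1/A = 1 − 1/1.295 = 0.2278.
The known gain is 0.0392.
g_cld = 0.2278 − 0.0392 = 0.19.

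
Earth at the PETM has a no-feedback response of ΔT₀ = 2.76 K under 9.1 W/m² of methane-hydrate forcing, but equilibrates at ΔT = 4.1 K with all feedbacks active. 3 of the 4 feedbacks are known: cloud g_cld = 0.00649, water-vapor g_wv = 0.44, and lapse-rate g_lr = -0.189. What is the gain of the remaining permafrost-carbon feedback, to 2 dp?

0.07

Amplification A = ΔT/ΔT₀ = 4.1/2.76 = 1.486.
Total gain g = 1 − 1/A = 1 − 1/1.486 = 0.3271.
Known gains sum to 0.00649 + 0.44 − 0.189 = 0.25749.
g_pf = 0.3271 − 0.25749 = 0.07.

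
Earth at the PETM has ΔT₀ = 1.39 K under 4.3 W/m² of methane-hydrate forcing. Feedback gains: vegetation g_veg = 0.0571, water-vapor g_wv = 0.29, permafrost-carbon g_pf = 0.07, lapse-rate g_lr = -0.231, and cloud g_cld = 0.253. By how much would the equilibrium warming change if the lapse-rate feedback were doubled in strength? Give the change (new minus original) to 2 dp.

-0.72 K

Original: g = 0.4391, ΔT = 1.39/(1−0.4391) = 2.4782 K.
With doubled lapse-rate: g' = 0.2081, ΔT' = 1.39/(1−0.2081) = 1.7553 K.
Change = 1.7553 − 2.4782 = -0.72 K.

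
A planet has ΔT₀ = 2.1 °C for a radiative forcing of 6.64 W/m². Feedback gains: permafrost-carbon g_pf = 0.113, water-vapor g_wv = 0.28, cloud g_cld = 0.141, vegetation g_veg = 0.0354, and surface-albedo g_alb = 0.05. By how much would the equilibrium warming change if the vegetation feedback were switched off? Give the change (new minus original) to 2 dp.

Original: g = 0.6194, ΔT = 2.1/(1−0.6194) = 5.5176 °C.
Without vegetation: g' = 0.584, ΔT' = 2.1/(1−0.584) = 5.0481 °C.
Change = 5.0481 − 5.5176 = -0.47 °C.

-0.47 °C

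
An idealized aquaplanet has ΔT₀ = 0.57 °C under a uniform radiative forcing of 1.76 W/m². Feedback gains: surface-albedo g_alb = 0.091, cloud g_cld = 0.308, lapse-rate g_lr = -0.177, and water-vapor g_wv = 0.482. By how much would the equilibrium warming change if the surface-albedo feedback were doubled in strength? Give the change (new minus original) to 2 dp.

0.85 °C

Original: g = 0.704, ΔT = 0.57/(1−0.704) = 1.9257 °C.
With doubled surface-albedo: g' = 0.795, ΔT' = 0.57/(1−0.795) = 2.7805 °C.
Change = 2.7805 − 1.9257 = 0.85 °C.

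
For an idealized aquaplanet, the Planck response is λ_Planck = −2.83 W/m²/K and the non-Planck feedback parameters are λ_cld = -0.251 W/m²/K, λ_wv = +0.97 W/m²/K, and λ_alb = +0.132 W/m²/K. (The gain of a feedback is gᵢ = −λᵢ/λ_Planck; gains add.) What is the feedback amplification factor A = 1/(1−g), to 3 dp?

1.430

Convert to gains: g_cld = -0.251/2.83 = -0.08869; g_wv = 0.97/2.83 = 0.3428; g_alb = 0.132/2.83 = 0.04664.
Total gain g = 0.30075.
A = 1/(1 − 0.30075) = 1.430.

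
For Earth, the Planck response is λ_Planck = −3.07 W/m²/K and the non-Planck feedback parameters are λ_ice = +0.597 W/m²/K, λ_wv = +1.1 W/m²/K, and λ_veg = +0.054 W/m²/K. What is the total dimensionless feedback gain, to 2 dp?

Convert to gains: g_ice = 0.597/3.07 = 0.1945; g_wv = 1.1/3.07 = 0.3583; g_veg = 0.054/3.07 = 0.01759.
Total gain g = 0.57039.

0.57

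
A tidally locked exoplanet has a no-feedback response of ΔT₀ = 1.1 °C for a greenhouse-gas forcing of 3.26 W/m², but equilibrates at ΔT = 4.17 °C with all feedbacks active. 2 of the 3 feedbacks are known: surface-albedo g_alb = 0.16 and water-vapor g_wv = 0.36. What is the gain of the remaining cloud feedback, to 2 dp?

0.22

Amplification A = ΔT/ΔT₀ = 4.17/1.1 = 3.791.
Total gain g = 1 − 1/A = 1 − 1/3.791 = 0.7362.
Known gains sum to 0.16 + 0.36 = 0.52.
g_cld = 0.7362 − 0.52 = 0.22.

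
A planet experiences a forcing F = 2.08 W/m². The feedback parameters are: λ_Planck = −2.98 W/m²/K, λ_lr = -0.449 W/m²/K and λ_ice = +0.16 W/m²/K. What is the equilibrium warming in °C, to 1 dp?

0.6 °C

Net feedback parameter λ = (−2.98) + (-0.449) + (+0.16) = -3.269 W/m²/K.
ΔT = −F/λ = −2.08/(-3.269) = 0.6 °C.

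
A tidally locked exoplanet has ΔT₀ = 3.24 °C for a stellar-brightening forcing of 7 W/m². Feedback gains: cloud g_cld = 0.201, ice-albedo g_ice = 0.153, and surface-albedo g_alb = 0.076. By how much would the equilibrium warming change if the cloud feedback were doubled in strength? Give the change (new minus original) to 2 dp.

Original: g = 0.43, ΔT = 3.24/(1−0.43) = 5.6842 °C.
With doubled cloud: g' = 0.631, ΔT' = 3.24/(1−0.631) = 8.7805 °C.
Change = 8.7805 − 5.6842 = 3.10 °C.

3.10 °C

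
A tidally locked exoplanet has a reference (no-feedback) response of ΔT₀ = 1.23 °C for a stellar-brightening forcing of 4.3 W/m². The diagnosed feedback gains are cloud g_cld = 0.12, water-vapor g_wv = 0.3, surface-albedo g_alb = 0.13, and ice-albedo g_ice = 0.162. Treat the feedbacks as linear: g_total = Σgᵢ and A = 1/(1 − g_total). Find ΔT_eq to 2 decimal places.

Total gain g = 0.12 + 0.3 + 0.13 + 0.162 = 0.712.
Amplification A = 1/(1 − 0.712) = 3.472.
ΔT = 1.23 × 3.472 = 4.27 °C.

4.27 °C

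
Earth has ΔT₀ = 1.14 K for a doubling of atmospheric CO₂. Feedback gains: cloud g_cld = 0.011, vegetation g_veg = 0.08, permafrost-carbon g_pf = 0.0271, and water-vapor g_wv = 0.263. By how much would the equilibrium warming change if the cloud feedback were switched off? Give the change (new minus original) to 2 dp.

-0.03 K

Original: g = 0.3811, ΔT = 1.14/(1−0.3811) = 1.8420 K.
Without cloud: g' = 0.3701, ΔT' = 1.14/(1−0.3701) = 1.8098 K.
Change = 1.8098 − 1.8420 = -0.03 K.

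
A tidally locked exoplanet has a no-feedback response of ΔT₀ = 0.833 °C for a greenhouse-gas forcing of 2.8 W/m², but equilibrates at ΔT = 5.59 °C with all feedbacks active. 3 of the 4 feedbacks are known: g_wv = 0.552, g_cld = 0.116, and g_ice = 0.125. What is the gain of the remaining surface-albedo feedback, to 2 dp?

0.06

Amplification A = ΔT/ΔT₀ = 5.59/0.833 = 6.711.
Total gain g = 1 − 1/A = 1 − 1/6.711 = 0.851.
Known gains sum to 0.552 + 0.116 + 0.125 = 0.793.
g_alb = 0.851 − 0.793 = 0.06.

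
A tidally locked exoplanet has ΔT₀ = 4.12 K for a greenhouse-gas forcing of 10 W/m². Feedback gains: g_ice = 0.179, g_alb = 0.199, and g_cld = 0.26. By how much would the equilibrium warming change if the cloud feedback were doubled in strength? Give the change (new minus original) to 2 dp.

29.01 K

Original: g = 0.638, ΔT = 4.12/(1−0.638) = 11.3812 K.
With doubled cloud: g' = 0.898, ΔT' = 4.12/(1−0.898) = 40.3922 K.
Change = 40.3922 − 11.3812 = 29.01 K.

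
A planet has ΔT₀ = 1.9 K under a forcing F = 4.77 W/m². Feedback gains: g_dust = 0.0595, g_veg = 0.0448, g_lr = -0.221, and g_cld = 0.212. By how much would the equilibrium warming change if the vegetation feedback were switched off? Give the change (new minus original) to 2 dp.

Original: g = 0.0953, ΔT = 1.9/(1−0.0953) = 2.1001 K.
Without vegetation: g' = 0.0505, ΔT' = 1.9/(1−0.0505) = 2.0011 K.
Change = 2.0011 − 2.1001 = -0.10 K.

-0.10 K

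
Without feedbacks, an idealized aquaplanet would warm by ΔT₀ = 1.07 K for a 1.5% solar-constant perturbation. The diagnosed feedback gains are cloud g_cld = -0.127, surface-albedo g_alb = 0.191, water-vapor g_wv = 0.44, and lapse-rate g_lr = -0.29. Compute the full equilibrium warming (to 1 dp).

1.4 K

Total gain g = -0.127 + 0.191 + 0.44 − 0.29 = 0.214.
Amplification A = 1/(1 − 0.214) = 1.272.
ΔT = 1.07 × 1.272 = 1.4 K.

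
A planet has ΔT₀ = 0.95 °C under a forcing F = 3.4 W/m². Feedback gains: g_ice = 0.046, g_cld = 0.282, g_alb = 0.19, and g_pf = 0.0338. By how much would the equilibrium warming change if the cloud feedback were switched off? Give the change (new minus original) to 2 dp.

Original: g = 0.5518, ΔT = 0.95/(1−0.5518) = 2.1196 °C.
Without cloud: g' = 0.2698, ΔT' = 0.95/(1−0.2698) = 1.3010 °C.
Change = 1.3010 − 2.1196 = -0.82 °C.

-0.82 °C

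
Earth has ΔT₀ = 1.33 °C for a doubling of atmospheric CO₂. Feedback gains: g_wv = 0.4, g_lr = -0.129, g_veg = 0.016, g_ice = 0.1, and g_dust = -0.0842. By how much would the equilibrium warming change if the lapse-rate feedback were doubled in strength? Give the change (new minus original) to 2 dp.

-0.30 °C

Original: g = 0.3028, ΔT = 1.33/(1−0.3028) = 1.9076 °C.
With doubled lapse-rate: g' = 0.1738, ΔT' = 1.33/(1−0.1738) = 1.6098 °C.
Change = 1.6098 − 1.9076 = -0.30 °C.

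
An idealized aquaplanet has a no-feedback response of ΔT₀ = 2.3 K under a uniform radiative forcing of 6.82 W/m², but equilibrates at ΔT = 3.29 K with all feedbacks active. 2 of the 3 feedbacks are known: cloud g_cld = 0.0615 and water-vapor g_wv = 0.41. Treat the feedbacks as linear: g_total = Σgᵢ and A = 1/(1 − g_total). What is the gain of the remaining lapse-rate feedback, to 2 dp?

Amplification A = ΔT/ΔT₀ = 3.29/2.3 = 1.43.
Total gain g = 1 − 1/A = 1 − 1/1.43 = 0.3007.
Known gains sum to 0.0615 + 0.41 = 0.4715.
g_lr = 0.3007 − 0.4715 = -0.17.

-0.17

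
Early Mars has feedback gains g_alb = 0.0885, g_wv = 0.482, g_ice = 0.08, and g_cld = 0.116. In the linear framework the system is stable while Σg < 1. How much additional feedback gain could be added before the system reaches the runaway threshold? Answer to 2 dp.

Current total gain = 0.0885 + 0.482 + 0.08 + 0.116 = 0.7665.
Margin to runaway = 1 − 0.7665 = 0.23.

0.23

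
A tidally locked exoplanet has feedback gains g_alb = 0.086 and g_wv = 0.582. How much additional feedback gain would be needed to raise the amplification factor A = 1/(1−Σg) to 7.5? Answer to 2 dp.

Current total gain = 0.668.
Target gain for A = 7.5: g* = 1 − 1/7.5 = 0.8667.
Additional gain needed = 0.8667 − 0.668 = 0.20.

0.20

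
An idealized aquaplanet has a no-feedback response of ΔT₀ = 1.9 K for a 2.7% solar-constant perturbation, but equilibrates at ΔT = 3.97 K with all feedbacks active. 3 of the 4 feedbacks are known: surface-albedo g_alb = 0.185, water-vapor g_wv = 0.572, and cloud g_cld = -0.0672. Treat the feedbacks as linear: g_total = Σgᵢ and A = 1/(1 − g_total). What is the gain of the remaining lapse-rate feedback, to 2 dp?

-0.17

Amplification A = ΔT/ΔT₀ = 3.97/1.9 = 2.089.
Total gain g = 1 − 1/A = 1 − 1/2.089 = 0.5213.
Known gains sum to 0.185 + 0.572 − 0.0672 = 0.6898.
g_lr = 0.5213 − 0.6898 = -0.17.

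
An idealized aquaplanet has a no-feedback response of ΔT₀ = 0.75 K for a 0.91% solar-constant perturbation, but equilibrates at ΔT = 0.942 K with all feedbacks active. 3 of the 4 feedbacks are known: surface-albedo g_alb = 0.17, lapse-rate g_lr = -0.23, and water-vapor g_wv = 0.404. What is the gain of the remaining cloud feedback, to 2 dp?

Amplification A = ΔT/ΔT₀ = 0.942/0.75 = 1.256.
Total gain g = 1 − 1/A = 1 − 1/1.256 = 0.2038.
Known gains sum to 0.17 − 0.23 + 0.404 = 0.344.
g_cld = 0.2038 − 0.344 = -0.14.

-0.14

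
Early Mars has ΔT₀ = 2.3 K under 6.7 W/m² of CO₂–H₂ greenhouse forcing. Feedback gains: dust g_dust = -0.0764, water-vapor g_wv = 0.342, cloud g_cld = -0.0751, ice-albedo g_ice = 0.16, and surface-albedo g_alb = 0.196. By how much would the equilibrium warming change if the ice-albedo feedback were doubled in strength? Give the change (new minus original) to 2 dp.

Original: g = 0.5465, ΔT = 2.3/(1−0.5465) = 5.0717 K.
With doubled ice-albedo: g' = 0.7065, ΔT' = 2.3/(1−0.7065) = 7.8365 K.
Change = 7.8365 − 5.0717 = 2.76 K.

2.76 K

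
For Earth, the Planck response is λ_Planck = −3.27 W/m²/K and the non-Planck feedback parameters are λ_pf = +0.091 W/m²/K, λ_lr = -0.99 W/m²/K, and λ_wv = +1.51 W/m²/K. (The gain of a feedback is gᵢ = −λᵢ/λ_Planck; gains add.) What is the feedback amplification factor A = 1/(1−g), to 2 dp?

1.23

Convert to gains: g_pf = 0.091/3.27 = 0.02783; g_lr = -0.99/3.27 = -0.3028; g_wv = 1.51/3.27 = 0.4618.
Total gain g = 0.18683.
A = 1/(1 − 0.18683) = 1.23.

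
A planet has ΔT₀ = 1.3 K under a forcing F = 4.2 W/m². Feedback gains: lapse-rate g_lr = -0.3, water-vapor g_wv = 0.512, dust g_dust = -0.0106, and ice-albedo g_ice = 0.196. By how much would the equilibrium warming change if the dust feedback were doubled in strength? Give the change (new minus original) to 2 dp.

-0.04 K

Original: g = 0.3974, ΔT = 1.3/(1−0.3974) = 2.1573 K.
With doubled dust: g' = 0.3868, ΔT' = 1.3/(1−0.3868) = 2.1200 K.
Change = 2.1200 − 2.1573 = -0.04 K.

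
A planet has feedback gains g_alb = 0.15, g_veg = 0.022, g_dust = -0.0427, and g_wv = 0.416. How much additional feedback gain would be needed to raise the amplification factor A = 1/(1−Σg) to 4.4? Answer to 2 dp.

0.23

Current total gain = 0.5453.
Target gain for A = 4.4: g* = 1 − 1/4.4 = 0.7727.
Additional gain needed = 0.7727 − 0.5453 = 0.23.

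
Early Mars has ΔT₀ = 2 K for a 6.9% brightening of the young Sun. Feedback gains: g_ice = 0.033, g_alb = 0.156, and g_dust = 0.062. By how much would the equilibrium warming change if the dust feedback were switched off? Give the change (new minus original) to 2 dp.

Original: g = 0.251, ΔT = 2/(1−0.251) = 2.6702 K.
Without dust: g' = 0.189, ΔT' = 2/(1−0.189) = 2.4661 K.
Change = 2.4661 − 2.6702 = -0.20 K.

-0.20 K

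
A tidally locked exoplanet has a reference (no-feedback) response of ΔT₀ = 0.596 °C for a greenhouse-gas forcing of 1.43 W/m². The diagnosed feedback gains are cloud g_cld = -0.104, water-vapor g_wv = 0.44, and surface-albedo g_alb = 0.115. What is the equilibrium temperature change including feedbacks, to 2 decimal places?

Total gain g = -0.104 + 0.44 + 0.115 = 0.451.
Amplification A = 1/(1 − 0.451) = 1.821.
ΔT = 0.596 × 1.821 = 1.09 °C.

1.09 °C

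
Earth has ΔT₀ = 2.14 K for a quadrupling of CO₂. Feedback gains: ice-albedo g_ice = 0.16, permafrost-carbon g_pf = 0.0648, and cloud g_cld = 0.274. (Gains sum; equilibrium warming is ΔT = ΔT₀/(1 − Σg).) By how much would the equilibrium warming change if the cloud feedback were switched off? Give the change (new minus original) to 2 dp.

Original: g = 0.4988, ΔT = 2.14/(1−0.4988) = 4.2698 K.
Without cloud: g' = 0.2248, ΔT' = 2.14/(1−0.2248) = 2.7606 K.
Change = 2.7606 − 4.2698 = -1.51 K.

-1.51 K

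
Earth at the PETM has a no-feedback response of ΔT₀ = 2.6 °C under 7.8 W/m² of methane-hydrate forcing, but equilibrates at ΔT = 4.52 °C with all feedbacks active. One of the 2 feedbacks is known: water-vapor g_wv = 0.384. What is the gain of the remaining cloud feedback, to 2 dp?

0.04

Amplification A = ΔT/ΔT₀ = 4.52/2.6 = 1.738.
Total gain g = 1 − 1/A = 1 − 1/1.738 = 0.4246.
The known gain is 0.384.
g_cld = 0.4246 − 0.384 = 0.04.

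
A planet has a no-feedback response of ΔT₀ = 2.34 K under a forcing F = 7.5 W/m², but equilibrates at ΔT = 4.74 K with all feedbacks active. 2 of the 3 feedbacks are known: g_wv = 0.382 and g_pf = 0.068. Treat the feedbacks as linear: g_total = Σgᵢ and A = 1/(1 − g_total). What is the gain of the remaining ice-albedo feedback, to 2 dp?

Amplification A = ΔT/ΔT₀ = 4.74/2.34 = 2.026.
Total gain g = 1 − 1/A = 1 − 1/2.026 = 0.5064.
Known gains sum to 0.382 + 0.068 = 0.45.
g_ice = 0.5064 − 0.45 = 0.06.

0.06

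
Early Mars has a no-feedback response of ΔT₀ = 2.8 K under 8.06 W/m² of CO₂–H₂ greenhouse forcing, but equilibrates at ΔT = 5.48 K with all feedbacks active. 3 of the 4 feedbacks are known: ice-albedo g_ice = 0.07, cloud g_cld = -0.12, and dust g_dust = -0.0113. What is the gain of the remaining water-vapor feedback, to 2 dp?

Amplification A = ΔT/ΔT₀ = 5.48/2.8 = 1.957.
Total gain g = 1 − 1/A = 1 − 1/1.957 = 0.489.
Known gains sum to 0.07 − 0.12 − 0.0113 = -0.0613.
g_wv = 0.489 + 0.0613 = 0.55.

0.55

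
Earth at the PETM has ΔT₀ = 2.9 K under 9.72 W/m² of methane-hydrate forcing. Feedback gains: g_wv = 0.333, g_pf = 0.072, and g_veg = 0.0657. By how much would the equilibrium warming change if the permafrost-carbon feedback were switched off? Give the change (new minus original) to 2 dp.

-0.66 K

Original: g = 0.4707, ΔT = 2.9/(1−0.4707) = 5.4789 K.
Without permafrost-carbon: g' = 0.3987, ΔT' = 2.9/(1−0.3987) = 4.8229 K.
Change = 4.8229 − 5.4789 = -0.66 K.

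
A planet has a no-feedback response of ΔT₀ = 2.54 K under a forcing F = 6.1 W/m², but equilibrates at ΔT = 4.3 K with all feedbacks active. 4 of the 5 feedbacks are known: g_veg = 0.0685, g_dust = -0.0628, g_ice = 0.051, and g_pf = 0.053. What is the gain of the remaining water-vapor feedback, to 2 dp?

Amplification A = ΔT/ΔT₀ = 4.3/2.54 = 1.693.
Total gain g = 1 − 1/A = 1 − 1/1.693 = 0.4093.
Known gains sum to 0.0685 − 0.0628 + 0.051 + 0.053 = 0.1097.
g_wv = 0.4093 − 0.1097 = 0.30.

0.30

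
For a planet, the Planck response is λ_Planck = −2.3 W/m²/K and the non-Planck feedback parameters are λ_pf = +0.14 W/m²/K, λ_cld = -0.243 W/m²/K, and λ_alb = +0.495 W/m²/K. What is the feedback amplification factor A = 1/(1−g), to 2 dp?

Convert to gains: g_pf = 0.14/2.3 = 0.06087; g_cld = -0.243/2.3 = -0.1057; g_alb = 0.495/2.3 = 0.2152.
Total gain g = 0.17037.
A = 1/(1 − 0.17037) = 1.21.

1.21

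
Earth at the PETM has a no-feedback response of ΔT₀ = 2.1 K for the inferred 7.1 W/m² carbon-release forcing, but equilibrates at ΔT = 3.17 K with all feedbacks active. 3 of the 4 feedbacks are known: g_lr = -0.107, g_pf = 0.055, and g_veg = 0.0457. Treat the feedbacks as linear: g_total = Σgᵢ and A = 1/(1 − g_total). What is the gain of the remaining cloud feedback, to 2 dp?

0.34

Amplification A = ΔT/ΔT₀ = 3.17/2.1 = 1.51.
Total gain g = 1 − 1/A = 1 − 1/1.51 = 0.3377.
Known gains sum to -0.107 + 0.055 + 0.0457 = -0.0063.
g_cld = 0.3377 + 0.0063 = 0.34.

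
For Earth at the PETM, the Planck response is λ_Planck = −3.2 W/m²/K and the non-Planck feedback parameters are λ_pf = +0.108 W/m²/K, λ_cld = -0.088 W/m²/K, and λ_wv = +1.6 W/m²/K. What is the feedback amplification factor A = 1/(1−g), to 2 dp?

Convert to gains: g_pf = 0.108/3.2 = 0.03375; g_cld = -0.088/3.2 = -0.0275; g_wv = 1.6/3.2 = 0.5.
Total gain g = 0.50625.
A = 1/(1 − 0.50625) = 2.03.

2.03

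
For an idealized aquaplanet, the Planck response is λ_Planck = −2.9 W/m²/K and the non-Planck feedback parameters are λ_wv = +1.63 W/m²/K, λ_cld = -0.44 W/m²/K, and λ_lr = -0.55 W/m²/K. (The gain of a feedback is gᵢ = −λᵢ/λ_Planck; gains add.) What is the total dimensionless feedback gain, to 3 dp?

Convert to gains: g_wv = 1.63/2.9 = 0.5621; g_cld = -0.44/2.9 = -0.1517; g_lr = -0.55/2.9 = -0.1897.
Total gain g = 0.2207.

0.221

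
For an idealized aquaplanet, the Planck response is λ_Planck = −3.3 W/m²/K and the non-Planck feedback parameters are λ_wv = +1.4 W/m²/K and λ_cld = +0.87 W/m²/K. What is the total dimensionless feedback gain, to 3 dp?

0.688

Convert to gains: g_wv = 1.4/3.3 = 0.4242; g_cld = 0.87/3.3 = 0.2636.
Total gain g = 0.6878.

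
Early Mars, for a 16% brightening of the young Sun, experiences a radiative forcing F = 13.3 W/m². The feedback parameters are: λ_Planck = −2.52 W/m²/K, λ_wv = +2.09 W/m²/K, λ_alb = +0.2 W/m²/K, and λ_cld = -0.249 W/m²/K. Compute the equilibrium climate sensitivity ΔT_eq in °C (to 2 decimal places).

Net feedback parameter λ = (−2.52) + (+2.09) + (+0.2) + (-0.249) = -0.479 W/m²/K.
ΔT = −F/λ = −13.3/(-0.479) = 27.77 °C.

27.77 °C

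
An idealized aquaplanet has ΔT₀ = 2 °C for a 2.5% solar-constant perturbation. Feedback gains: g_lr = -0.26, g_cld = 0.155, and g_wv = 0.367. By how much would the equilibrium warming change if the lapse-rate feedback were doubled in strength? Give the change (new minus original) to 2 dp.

Original: g = 0.262, ΔT = 2/(1−0.262) = 2.7100 °C.
With doubled lapse-rate: g' = 0.002, ΔT' = 2/(1−0.002) = 2.0040 °C.
Change = 2.0040 − 2.7100 = -0.71 °C.

-0.71 °C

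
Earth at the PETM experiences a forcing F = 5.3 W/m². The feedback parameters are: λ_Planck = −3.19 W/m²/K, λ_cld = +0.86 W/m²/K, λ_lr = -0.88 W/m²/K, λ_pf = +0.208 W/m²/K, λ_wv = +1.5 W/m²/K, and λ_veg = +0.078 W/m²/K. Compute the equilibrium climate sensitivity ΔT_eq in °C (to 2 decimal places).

3.72 °C

Net feedback parameter λ = (−3.19) + (+0.86) + (-0.88) + (+0.208) + (+1.5) + (+0.078) = -1.424 W/m²/K.
ΔT = −F/λ = −5.3/(-1.424) = 3.72 °C.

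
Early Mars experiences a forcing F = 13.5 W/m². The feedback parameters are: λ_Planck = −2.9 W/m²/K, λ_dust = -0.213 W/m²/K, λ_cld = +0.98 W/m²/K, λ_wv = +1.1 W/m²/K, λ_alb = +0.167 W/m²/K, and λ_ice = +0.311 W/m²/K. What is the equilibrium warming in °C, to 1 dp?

24.3 °C

Net feedback parameter λ = (−2.9) + (-0.213) + (+0.98) + (+1.1) + (+0.167) + (+0.311) = -0.555 W/m²/K.
ΔT = −F/λ = −13.5/(-0.555) = 24.3 °C.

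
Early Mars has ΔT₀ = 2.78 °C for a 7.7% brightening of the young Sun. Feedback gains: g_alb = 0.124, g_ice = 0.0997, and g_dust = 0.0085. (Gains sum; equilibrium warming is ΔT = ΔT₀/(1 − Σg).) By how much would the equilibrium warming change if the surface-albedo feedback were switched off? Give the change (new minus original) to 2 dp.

Original: g = 0.2322, ΔT = 2.78/(1−0.2322) = 3.6207 °C.
Without surface-albedo: g' = 0.1082, ΔT' = 2.78/(1−0.1082) = 3.1173 °C.
Change = 3.1173 − 3.6207 = -0.50 °C.

-0.50 °C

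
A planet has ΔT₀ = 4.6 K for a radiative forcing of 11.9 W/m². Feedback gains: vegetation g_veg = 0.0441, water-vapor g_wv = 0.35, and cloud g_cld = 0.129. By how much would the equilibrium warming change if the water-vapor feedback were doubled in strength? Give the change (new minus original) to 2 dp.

Original: g = 0.5231, ΔT = 4.6/(1−0.5231) = 9.6456 K.
With doubled water-vapor: g' = 0.8731, ΔT' = 4.6/(1−0.8731) = 36.2490 K.
Change = 36.2490 − 9.6456 = 26.60 K.

26.60 K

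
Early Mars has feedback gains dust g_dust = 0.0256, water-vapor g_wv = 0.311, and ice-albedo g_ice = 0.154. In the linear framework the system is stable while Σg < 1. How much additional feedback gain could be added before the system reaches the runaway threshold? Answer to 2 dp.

Current total gain = 0.0256 + 0.311 + 0.154 = 0.4906.
Margin to runaway = 1 − 0.4906 = 0.51.

0.51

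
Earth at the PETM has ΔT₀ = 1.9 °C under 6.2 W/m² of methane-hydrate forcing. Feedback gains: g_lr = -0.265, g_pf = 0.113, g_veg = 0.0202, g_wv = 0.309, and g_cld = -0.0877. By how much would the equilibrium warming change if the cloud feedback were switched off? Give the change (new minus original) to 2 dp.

0.22 °C

Original: g = 0.0895, ΔT = 1.9/(1−0.0895) = 2.0868 °C.
Without cloud: g' = 0.1772, ΔT' = 1.9/(1−0.1772) = 2.3092 °C.
Change = 2.3092 − 2.0868 = 0.22 °C.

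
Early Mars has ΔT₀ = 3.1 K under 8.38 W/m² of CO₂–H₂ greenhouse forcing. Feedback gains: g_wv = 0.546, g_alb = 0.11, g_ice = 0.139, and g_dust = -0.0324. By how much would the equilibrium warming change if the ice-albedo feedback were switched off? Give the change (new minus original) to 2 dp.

Original: g = 0.7626, ΔT = 3.1/(1−0.7626) = 13.0581 K.
Without ice-albedo: g' = 0.6236, ΔT' = 3.1/(1−0.6236) = 8.2359 K.
Change = 8.2359 − 13.0581 = -4.82 K.

-4.82 K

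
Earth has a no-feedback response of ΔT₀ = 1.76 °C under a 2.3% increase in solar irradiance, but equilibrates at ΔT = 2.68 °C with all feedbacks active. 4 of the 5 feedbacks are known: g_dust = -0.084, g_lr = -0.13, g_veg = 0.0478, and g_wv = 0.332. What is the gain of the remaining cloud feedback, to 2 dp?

0.18

Amplification A = ΔT/ΔT₀ = 2.68/1.76 = 1.523.
Total gain g = 1 − 1/A = 1 − 1/1.523 = 0.3434.
Known gains sum to -0.084 − 0.13 + 0.0478 + 0.332 = 0.1658.
g_cld = 0.3434 − 0.1658 = 0.18.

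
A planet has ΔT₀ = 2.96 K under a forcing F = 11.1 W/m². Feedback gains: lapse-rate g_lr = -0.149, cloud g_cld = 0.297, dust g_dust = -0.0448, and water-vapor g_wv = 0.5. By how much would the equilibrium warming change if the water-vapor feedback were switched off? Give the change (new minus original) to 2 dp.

Original: g = 0.6032, ΔT = 2.96/(1−0.6032) = 7.4597 K.
Without water-vapor: g' = 0.1032, ΔT' = 2.96/(1−0.1032) = 3.3006 K.
Change = 3.3006 − 7.4597 = -4.16 K.

-4.16 K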